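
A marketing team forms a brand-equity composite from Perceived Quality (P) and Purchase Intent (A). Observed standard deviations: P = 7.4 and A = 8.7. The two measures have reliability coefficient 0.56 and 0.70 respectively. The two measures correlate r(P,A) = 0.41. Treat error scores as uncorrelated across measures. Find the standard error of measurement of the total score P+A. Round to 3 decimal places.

6.841

Var(total) = 130.45 + 52.7916 = 183.242.
True-score variance = 83.6486 + 52.7916 = 136.44, so reliability = 0.7446.
Error variance = 183.242 − 136.44 = 46.8014; SEM = √46.8014 = 6.841.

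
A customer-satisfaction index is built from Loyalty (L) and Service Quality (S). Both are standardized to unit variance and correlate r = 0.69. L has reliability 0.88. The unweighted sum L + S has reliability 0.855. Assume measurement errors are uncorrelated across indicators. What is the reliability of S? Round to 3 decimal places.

0.630

Var(L+S) = 2 + 2·0.69 = 3.380.
True-score variance = ρ_L + ρ_S + 2·0.69, so 0.855 = (0.88 + ρ_S + 1.38) / 3.380.
ρ_S = 0.855·3.380 − 0.88 − 1.38 = 0.630.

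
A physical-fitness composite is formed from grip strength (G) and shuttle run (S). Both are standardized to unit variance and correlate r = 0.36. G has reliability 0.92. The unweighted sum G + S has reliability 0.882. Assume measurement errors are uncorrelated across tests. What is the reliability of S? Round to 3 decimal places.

0.759

Var(G+S) = 2 + 2·0.36 = 2.720.
True-score variance = ρ_G + ρ_S + 2·0.36, so 0.882 = (0.92 + ρ_S + 0.72) / 2.720.
ρ_S = 0.882·2.720 − 0.92 − 0.72 = 0.759.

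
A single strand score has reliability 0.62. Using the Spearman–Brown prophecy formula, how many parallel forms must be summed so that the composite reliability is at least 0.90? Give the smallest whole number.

6

k ≥ ρ*(1−ρ₁)/(ρ₁(1−ρ*)) = 0.90·0.38 / (0.62·0.10) = 5.516.
Smallest integer k = 6.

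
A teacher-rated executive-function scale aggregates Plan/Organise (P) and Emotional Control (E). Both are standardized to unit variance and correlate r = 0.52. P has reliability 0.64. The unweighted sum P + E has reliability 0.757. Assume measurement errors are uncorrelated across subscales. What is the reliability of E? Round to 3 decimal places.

Var(P+E) = 2 + 2·0.52 = 3.040.
True-score variance = ρ_P + ρ_E + 2·0.52, so 0.757 = (0.64 + ρ_E + 1.04) / 3.040.
ρ_E = 0.757·3.040 − 0.64 − 1.04 = 0.621.

0.621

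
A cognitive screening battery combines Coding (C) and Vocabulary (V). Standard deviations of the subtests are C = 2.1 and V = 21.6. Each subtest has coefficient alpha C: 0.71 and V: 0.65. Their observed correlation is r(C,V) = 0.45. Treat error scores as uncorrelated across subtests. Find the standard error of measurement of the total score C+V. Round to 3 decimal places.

Var(total) = 470.97 + 40.824 = 511.794.
True-score variance = 306.395 + 40.824 = 347.219, so reliability = 0.6784.
Error variance = 511.794 − 347.219 = 164.575; SEM = √164.575 = 12.829.

12.829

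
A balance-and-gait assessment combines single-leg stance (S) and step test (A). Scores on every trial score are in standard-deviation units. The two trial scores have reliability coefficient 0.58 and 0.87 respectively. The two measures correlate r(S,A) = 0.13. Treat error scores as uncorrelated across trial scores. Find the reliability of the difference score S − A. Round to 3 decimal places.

0.684

Var(S−A) = 1 + 1 − 2·0.13 = 2 − 0.26 = 1.74.
Under uncorrelated errors the observed covariances equal the true-score covariances, so only the own-variance terms attenuate.
True-score variance = [0.58 + 0.87] − 0.26 = 1.45 − 0.26 = 1.19.
Reliability = 1.19 / 1.74 = 0.684.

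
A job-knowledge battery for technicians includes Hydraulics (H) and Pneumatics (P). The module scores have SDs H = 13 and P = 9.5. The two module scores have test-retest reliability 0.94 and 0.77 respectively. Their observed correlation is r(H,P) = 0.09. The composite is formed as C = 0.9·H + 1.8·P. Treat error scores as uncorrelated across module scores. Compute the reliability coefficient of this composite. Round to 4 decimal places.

Var(C) = 0.9²·13² + 1.8²·9.5² + 2·[1.62·13·9.5·0.09] = 429.3 + 36.0126 = 465.313.
With uncorrelated errors the cross-covariances are all true-score covariance, so they carry over unchanged; only the diagonal terms shrink to ρᵢσᵢ².
True-score variance = [0.9²·13²·0.94 + 1.8²·9.5²·0.77] + 36.0126 = 353.832 + 36.0126 = 389.845.
Reliability = 389.845 / 465.313 = 0.8378.

0.8378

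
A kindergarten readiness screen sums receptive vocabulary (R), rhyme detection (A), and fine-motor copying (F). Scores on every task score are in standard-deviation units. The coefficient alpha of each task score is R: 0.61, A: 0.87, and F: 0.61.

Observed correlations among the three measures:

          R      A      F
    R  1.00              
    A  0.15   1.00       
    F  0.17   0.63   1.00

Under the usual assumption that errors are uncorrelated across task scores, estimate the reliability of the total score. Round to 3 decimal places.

Var(R+A+F) = 3 + 2·[0.15 + 0.17 + 0.63] = 3 + 1.9 = 4.9.
Because errors are independent across components, Cov(Tᵢ,Tⱼ) = Cov(Xᵢ,Xⱼ); the off-diagonal part of the true-score variance is the same as above.
True-score variance = [0.61 + 0.87 + 0.61] + 1.9 = 2.09 + 1.9 = 3.99.
Reliability = 3.99 / 4.9 = 0.814.

0.814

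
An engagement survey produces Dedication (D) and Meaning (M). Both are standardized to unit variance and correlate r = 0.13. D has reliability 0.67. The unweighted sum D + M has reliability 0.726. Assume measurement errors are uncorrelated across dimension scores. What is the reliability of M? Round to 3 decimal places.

Var(D+M) = 2 + 2·0.13 = 2.260.
True-score variance = ρ_D + ρ_M + 2·0.13, so 0.726 = (0.67 + ρ_M + 0.26) / 2.260.
ρ_M = 0.726·2.260 − 0.67 − 0.26 = 0.711.

0.711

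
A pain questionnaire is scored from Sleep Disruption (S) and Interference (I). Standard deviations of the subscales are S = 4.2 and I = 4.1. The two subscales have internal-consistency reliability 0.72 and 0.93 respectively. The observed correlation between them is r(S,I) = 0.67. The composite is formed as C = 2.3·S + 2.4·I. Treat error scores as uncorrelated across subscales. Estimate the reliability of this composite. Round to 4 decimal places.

0.8964

Var(C) = 2.3²·4.2² + 2.4²·4.1² + 2·[5.52·4.2·4.1·0.67] = 190.141 + 127.373 = 317.514.
Because errors are independent across components, Cov(Tᵢ,Tⱼ) = Cov(Xᵢ,Xⱼ); the off-diagonal part of the true-score variance is the same as above.
True-score variance = [2.3²·4.2²·0.72 + 2.4²·4.1²·0.93] + 127.373 = 157.235 + 127.373 = 284.608.
Reliability = 284.608 / 317.514 = 0.8964.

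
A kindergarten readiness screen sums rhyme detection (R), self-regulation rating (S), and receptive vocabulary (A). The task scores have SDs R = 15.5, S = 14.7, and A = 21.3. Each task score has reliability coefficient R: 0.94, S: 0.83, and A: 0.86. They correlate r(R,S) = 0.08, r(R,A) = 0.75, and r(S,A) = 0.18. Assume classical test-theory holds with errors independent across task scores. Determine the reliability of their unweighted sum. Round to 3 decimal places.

Var(R+S+A) = 15.5² + 14.7² + 21.3² + 2·[15.5·14.7·0.08 + 15.5·21.3·0.75 + 14.7·21.3·0.18] = 910.03 + 644.401 = 1554.43.
Under uncorrelated errors the observed covariances equal the true-score covariances, so only the own-variance terms attenuate.
True-score variance = [15.5²·0.94 + 14.7²·0.83 + 21.3²·0.86] + 644.401 = 795.363 + 644.401 = 1439.76.
Reliability = 1439.76 / 1554.43 = 0.926.

0.926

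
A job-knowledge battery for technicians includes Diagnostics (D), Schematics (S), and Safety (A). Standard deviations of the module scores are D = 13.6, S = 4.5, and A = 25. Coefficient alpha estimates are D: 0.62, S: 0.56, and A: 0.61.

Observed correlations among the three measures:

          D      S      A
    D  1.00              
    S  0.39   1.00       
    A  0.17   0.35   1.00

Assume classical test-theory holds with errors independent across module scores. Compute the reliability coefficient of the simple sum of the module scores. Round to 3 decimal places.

0.699

Var(D+S+A) = 13.6² + 4.5² + 25² + 2·[13.6·4.5·0.39 + 13.6·25·0.17 + 4.5·25·0.35] = 830.21 + 242.086 = 1072.3.
Because errors are independent across components, Cov(Tᵢ,Tⱼ) = Cov(Xᵢ,Xⱼ); the off-diagonal part of the true-score variance is the same as above.
True-score variance = [13.6²·0.62 + 4.5²·0.56 + 25²·0.61] + 242.086 = 507.265 + 242.086 = 749.351.
Reliability = 749.351 / 1072.3 = 0.699.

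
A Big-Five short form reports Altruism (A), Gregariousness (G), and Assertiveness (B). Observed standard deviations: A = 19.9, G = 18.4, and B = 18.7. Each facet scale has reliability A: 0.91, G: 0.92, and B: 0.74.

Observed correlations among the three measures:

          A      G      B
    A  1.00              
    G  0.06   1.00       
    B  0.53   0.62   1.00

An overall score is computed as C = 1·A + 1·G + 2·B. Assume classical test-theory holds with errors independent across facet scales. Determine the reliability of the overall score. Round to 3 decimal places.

Var(C) = 19.9² + 18.4² + 2²·18.7² + 2·[19.9·18.4·0.06 + 2·19.9·18.7·0.53 + 2·18.4·18.7·0.62] = 2133.33 + 1686.17 = 3819.5.
With uncorrelated errors the cross-covariances are all true-score covariance, so they carry over unchanged; only the diagonal terms shrink to ρᵢσᵢ².
True-score variance = [19.9²·0.91 + 18.4²·0.92 + 2²·18.7²·0.74] + 1686.17 = 1706.93 + 1686.17 = 3393.1.
Reliability = 3393.1 / 3819.5 = 0.888.

0.888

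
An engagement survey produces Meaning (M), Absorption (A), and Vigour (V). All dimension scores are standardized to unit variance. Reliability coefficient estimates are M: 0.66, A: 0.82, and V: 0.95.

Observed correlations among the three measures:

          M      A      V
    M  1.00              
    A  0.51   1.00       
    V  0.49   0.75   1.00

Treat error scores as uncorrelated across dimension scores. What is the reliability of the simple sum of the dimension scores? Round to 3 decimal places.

0.912

Var(M+A+V) = 3 + 2·[0.51 + 0.49 + 0.75] = 3 + 3.5 = 6.5.
Because errors are independent across components, Cov(Tᵢ,Tⱼ) = Cov(Xᵢ,Xⱼ); the off-diagonal part of the true-score variance is the same as above.
True-score variance = [0.66 + 0.82 + 0.95] + 3.5 = 2.43 + 3.5 = 5.93.
Reliability = 5.93 / 6.5 = 0.912.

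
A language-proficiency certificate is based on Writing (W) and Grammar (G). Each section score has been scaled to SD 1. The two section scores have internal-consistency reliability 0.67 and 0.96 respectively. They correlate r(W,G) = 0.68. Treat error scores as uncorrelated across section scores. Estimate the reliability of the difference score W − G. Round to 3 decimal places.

Var(W−G) = 1 + 1 − 2·0.68 = 2 − 1.36 = 0.64.
Under uncorrelated errors the observed covariances equal the true-score covariances, so only the own-variance terms attenuate.
True-score variance = [0.67 + 0.96] − 1.36 = 1.63 − 1.36 = 0.27.
Reliability = 0.27 / 0.64 = 0.422.

0.422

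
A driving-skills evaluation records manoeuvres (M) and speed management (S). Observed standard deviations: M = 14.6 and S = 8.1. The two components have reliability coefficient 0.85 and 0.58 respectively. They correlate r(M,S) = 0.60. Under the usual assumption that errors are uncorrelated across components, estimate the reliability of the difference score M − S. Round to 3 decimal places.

0.565

Var(M−S) = 14.6² + 8.1² − 2·14.6·8.1·0.60 = 278.77 − 141.912 = 136.858.
Because errors are independent across components, Cov(Tᵢ,Tⱼ) = Cov(Xᵢ,Xⱼ); the off-diagonal part of the true-score variance is the same as above.
True-score variance = [14.6²·0.85 + 8.1²·0.58] − 141.912 = 219.24 − 141.912 = 77.3278.
Reliability = 77.3278 / 136.858 = 0.565.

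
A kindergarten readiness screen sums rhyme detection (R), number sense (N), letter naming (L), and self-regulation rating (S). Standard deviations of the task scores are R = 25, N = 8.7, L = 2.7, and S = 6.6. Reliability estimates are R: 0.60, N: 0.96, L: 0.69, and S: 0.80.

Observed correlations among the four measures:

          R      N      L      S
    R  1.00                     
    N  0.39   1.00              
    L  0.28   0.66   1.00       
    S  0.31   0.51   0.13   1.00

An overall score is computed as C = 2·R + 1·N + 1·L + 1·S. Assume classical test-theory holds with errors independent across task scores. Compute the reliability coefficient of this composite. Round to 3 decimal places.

0.696

Var(C) = 2²·25² + 8.7² + 2.7² + 6.6² + 2·[2·25·8.7·0.39 + 2·25·2.7·0.28 + 2·25·6.6·0.31 + 8.7·2.7·0.66 + 8.7·6.6·0.51 + 2.7·6.6·0.13] = 2626.54 + 713.708 = 3340.25.
With uncorrelated errors the cross-covariances are all true-score covariance, so they carry over unchanged; only the diagonal terms shrink to ρᵢσᵢ².
True-score variance = [2²·25²·0.60 + 8.7²·0.96 + 2.7²·0.69 + 6.6²·0.80] + 713.708 = 1612.54 + 713.708 = 2326.25.
Reliability = 2326.25 / 3340.25 = 0.696.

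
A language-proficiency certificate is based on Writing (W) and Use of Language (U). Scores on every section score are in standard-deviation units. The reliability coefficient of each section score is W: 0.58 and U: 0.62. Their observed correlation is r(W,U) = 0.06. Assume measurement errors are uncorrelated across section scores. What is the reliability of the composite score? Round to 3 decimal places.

0.623

Var(W+U) = 2 + 2·[0.06] = 2 + 0.12 = 2.12.
Under uncorrelated errors the observed covariances equal the true-score covariances, so only the own-variance terms attenuate.
True-score variance = [0.58 + 0.62] + 0.12 = 1.2 + 0.12 = 1.32.
Reliability = 1.32 / 2.12 = 0.623.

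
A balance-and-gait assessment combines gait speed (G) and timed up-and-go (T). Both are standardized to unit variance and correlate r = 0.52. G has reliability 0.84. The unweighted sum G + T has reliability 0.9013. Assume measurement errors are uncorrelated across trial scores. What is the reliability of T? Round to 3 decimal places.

0.860

Var(G+T) = 2 + 2·0.52 = 3.040.
True-score variance = ρ_G + ρ_T + 2·0.52, so 0.9013 = (0.84 + ρ_T + 1.04) / 3.040.
ρ_T = 0.9013·3.040 − 0.84 − 1.04 = 0.860.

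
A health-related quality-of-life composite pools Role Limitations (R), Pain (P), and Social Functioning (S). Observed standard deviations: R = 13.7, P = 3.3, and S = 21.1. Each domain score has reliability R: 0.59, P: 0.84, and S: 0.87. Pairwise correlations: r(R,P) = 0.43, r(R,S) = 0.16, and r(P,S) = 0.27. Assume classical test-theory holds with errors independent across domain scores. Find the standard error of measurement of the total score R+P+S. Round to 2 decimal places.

Var(total) = 643.79 + 168.983 = 812.773.
True-score variance = 507.217 + 168.983 = 676.201, so reliability = 0.8320.
Error variance = 812.773 − 676.201 = 136.573; SEM = √136.573 = 11.69.

11.69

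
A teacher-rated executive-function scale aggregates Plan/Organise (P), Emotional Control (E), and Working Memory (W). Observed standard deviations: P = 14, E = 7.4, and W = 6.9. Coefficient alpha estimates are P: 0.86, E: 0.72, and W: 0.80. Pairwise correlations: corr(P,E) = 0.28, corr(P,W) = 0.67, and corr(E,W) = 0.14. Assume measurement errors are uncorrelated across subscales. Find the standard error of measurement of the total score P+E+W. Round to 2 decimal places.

7.23

Var(total) = 298.37 + 201.757 = 500.127.
True-score variance = 246.075 + 201.757 = 447.832, so reliability = 0.8954.
Error variance = 500.127 − 447.832 = 52.2948; SEM = √52.2948 = 7.23.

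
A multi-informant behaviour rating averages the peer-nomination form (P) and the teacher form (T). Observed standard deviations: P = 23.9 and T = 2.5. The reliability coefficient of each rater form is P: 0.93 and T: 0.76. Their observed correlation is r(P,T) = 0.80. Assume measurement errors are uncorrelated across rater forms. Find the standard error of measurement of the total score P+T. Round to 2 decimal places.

6.44

Var(total) = 577.46 + 95.6 = 673.06.
True-score variance = 535.975 + 95.6 = 631.575, so reliability = 0.9384.
Error variance = 673.06 − 631.575 = 41.4847; SEM = √41.4847 = 6.44.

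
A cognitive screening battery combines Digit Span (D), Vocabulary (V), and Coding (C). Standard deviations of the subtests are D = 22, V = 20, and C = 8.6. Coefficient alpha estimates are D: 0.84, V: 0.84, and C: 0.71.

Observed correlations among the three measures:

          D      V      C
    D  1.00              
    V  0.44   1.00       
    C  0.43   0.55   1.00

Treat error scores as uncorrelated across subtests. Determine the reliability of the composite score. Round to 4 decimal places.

0.9040

Var(D+V+C) = 22² + 20² + 8.6² + 2·[22·20·0.44 + 22·8.6·0.43 + 20·8.6·0.55] = 957.96 + 739.112 = 1697.07.
Because errors are independent across components, Cov(Tᵢ,Tⱼ) = Cov(Xᵢ,Xⱼ); the off-diagonal part of the true-score variance is the same as above.
True-score variance = [22²·0.84 + 20²·0.84 + 8.6²·0.71] + 739.112 = 795.072 + 739.112 = 1534.18.
Reliability = 1534.18 / 1697.07 = 0.9040.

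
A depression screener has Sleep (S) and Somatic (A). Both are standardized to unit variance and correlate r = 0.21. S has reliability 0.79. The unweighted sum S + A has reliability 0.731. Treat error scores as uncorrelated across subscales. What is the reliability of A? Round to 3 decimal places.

Var(S+A) = 2 + 2·0.21 = 2.420.
True-score variance = ρ_S + ρ_A + 2·0.21, so 0.731 = (0.79 + ρ_A + 0.42) / 2.420.
ρ_A = 0.731·2.420 − 0.79 − 0.42 = 0.559.

0.559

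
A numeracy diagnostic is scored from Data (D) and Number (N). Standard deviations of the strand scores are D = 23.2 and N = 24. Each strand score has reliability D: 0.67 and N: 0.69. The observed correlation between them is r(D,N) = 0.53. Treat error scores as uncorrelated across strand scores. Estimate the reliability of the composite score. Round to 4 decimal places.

Var(D+N) = 23.2² + 24² + 2·[23.2·24·0.53] = 1114.24 + 590.208 = 1704.45.
Because errors are independent across components, Cov(Tᵢ,Tⱼ) = Cov(Xᵢ,Xⱼ); the off-diagonal part of the true-score variance is the same as above.
True-score variance = [23.2²·0.67 + 24²·0.69] + 590.208 = 758.061 + 590.208 = 1348.27.
Reliability = 1348.27 / 1704.45 = 0.7910.

0.7910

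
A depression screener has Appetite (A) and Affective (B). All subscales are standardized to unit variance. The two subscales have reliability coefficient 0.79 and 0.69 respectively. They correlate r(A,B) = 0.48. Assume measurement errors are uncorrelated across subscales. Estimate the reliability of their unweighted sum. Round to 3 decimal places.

Var(A+B) = 2 + 2·[0.48] = 2 + 0.96 = 2.96.
With uncorrelated errors the cross-covariances are all true-score covariance, so they carry over unchanged; only the diagonal terms shrink to ρᵢσᵢ².
True-score variance = [0.79 + 0.69] + 0.96 = 1.48 + 0.96 = 2.44.
Reliability = 2.44 / 2.96 = 0.824.

0.824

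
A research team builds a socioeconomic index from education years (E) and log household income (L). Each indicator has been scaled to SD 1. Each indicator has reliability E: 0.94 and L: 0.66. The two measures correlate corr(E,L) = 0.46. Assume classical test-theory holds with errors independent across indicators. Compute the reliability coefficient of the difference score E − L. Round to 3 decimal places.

0.630

Var(E−L) = 1 + 1 − 2·0.46 = 2 − 0.92 = 1.08.
Because errors are independent across components, Cov(Tᵢ,Tⱼ) = Cov(Xᵢ,Xⱼ); the off-diagonal part of the true-score variance is the same as above.
True-score variance = [0.94 + 0.66] − 0.92 = 1.6 − 0.92 = 0.68.
Reliability = 0.68 / 1.08 = 0.630.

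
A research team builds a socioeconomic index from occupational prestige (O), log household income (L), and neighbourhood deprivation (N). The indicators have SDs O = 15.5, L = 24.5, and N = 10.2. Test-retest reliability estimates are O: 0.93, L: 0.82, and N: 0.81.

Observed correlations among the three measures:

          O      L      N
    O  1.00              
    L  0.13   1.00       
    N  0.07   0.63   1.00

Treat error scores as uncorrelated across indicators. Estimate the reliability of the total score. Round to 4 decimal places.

0.8952

Var(O+L+N) = 15.5² + 24.5² + 10.2² + 2·[15.5·24.5·0.13 + 15.5·10.2·0.07 + 24.5·10.2·0.63] = 944.54 + 435.743 = 1380.28.
Under uncorrelated errors the observed covariances equal the true-score covariances, so only the own-variance terms attenuate.
True-score variance = [15.5²·0.93 + 24.5²·0.82 + 10.2²·0.81] + 435.743 = 799.91 + 435.743 = 1235.65.
Reliability = 1235.65 / 1380.28 = 0.8952.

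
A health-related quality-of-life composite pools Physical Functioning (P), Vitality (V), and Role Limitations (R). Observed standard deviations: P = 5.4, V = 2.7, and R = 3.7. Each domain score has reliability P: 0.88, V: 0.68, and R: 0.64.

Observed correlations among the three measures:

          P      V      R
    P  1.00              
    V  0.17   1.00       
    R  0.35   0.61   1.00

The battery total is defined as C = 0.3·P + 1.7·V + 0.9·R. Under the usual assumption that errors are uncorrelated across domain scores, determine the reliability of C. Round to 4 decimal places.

0.8150

Var(C) = 0.3²·5.4² + 1.7²·2.7² + 0.9²·3.7² + 2·[0.51·5.4·2.7·0.17 + 0.27·5.4·3.7·0.35 + 1.53·2.7·3.7·0.61] = 34.7814 + 24.9517 = 59.7331.
Under uncorrelated errors the observed covariances equal the true-score covariances, so only the own-variance terms attenuate.
True-score variance = [0.3²·5.4²·0.88 + 1.7²·2.7²·0.68 + 0.9²·3.7²·0.64] + 24.9517 = 23.7327 + 24.9517 = 48.6844.
Reliability = 48.6844 / 59.7331 = 0.8150.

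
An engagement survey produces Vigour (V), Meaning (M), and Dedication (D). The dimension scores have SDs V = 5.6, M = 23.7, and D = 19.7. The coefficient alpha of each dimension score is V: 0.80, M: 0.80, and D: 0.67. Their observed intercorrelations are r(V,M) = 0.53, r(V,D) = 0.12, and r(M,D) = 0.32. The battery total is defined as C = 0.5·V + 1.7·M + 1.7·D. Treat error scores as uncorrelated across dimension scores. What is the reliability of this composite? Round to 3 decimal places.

Var(C) = 0.5²·5.6² + 1.7²·23.7² + 1.7²·19.7² + 2·[0.85·5.6·23.7·0.53 + 0.85·5.6·19.7·0.12 + 2.89·23.7·19.7·0.32] = 2752.7 + 1005.65 = 3758.35.
Because errors are independent across components, Cov(Tᵢ,Tⱼ) = Cov(Xᵢ,Xⱼ); the off-diagonal part of the true-score variance is the same as above.
True-score variance = [0.5²·5.6²·0.80 + 1.7²·23.7²·0.80 + 1.7²·19.7²·0.67] + 1005.65 = 2056.36 + 1005.65 = 3062.
Reliability = 3062 / 3758.35 = 0.815.

0.815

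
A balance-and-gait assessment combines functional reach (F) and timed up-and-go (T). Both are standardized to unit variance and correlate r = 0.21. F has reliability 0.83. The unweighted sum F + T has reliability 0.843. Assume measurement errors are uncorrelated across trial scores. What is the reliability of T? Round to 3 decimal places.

Var(F+T) = 2 + 2·0.21 = 2.420.
True-score variance = ρ_F + ρ_T + 2·0.21, so 0.843 = (0.83 + ρ_T + 0.42) / 2.420.
ρ_T = 0.843·2.420 − 0.83 − 0.42 = 0.790.

0.790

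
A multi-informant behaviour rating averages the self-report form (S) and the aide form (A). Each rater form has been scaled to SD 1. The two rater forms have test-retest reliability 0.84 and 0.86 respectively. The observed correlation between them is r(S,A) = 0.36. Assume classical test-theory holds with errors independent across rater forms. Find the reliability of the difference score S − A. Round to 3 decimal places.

0.766

Var(S−A) = 1 + 1 − 2·0.36 = 2 − 0.72 = 1.28.
Under uncorrelated errors the observed covariances equal the true-score covariances, so only the own-variance terms attenuate.
True-score variance = [0.84 + 0.86] − 0.72 = 1.7 − 0.72 = 0.98.
Reliability = 0.98 / 1.28 = 0.766.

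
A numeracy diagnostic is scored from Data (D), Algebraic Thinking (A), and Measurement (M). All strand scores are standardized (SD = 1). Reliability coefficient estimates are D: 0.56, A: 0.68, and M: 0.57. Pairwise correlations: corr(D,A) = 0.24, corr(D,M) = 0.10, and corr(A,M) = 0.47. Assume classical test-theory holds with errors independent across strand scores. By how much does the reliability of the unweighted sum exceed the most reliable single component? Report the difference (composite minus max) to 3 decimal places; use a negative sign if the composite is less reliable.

0.062

Var(sum) = 3 + 1.62 = 4.62; true-score variance = 1.81 + 1.62 = 3.43; composite reliability = 0.7424.
Max component reliability = 0.6800.
Difference = 0.7424 − 0.6800 = 0.062.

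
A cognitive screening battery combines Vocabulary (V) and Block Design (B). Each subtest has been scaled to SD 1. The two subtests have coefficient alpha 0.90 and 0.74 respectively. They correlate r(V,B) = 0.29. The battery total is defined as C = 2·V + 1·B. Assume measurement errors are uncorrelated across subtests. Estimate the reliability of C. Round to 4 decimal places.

0.8929

Var(C) = 2² + 1 + 2·[2·0.29] = 5 + 1.16 = 6.16.
With uncorrelated errors the cross-covariances are all true-score covariance, so they carry over unchanged; only the diagonal terms shrink to ρᵢσᵢ².
True-score variance = [2²·0.90 + 0.74] + 1.16 = 4.34 + 1.16 = 5.5.
Reliability = 5.5 / 6.16 = 0.8929.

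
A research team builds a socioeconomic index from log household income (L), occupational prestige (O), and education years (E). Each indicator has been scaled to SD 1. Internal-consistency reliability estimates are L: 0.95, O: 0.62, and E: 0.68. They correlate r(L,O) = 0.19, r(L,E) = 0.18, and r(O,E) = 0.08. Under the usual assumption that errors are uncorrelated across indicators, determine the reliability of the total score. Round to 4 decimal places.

0.8077

Var(L+O+E) = 3 + 2·[0.19 + 0.18 + 0.08] = 3 + 0.9 = 3.9.
Under uncorrelated errors the observed covariances equal the true-score covariances, so only the own-variance terms attenuate.
True-score variance = [0.95 + 0.62 + 0.68] + 0.9 = 2.25 + 0.9 = 3.15.
Reliability = 3.15 / 3.9 = 0.8077.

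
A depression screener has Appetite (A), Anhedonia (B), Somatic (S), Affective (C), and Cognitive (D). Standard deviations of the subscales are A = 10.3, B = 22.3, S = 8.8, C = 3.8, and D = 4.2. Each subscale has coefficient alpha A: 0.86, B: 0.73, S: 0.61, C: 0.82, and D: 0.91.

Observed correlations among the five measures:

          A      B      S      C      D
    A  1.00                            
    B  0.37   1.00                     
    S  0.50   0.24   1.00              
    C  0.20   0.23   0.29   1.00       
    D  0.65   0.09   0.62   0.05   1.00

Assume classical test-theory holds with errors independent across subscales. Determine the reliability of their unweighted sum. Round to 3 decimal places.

0.855

Var(A+B+S+C+D) = 10.3² + 22.3² + 8.8² + 3.8² + 4.2² + 2·[10.3·22.3·0.37 + 10.3·8.8·0.50 + 10.3·3.8·0.20 + 10.3·4.2·0.65 + 22.3·8.8·0.24 + 22.3·3.8·0.23 + 22.3·4.2·0.09 + 8.8·3.8·0.29 + 8.8·4.2·0.62 + 3.8·4.2·0.05] = 712.9 + 549.361 = 1262.26.
Because errors are independent across components, Cov(Tᵢ,Tⱼ) = Cov(Xᵢ,Xⱼ); the off-diagonal part of the true-score variance is the same as above.
True-score variance = [10.3²·0.86 + 22.3²·0.73 + 8.8²·0.61 + 3.8²·0.82 + 4.2²·0.91] + 549.361 = 529.391 + 549.361 = 1078.75.
Reliability = 1078.75 / 1262.26 = 0.855.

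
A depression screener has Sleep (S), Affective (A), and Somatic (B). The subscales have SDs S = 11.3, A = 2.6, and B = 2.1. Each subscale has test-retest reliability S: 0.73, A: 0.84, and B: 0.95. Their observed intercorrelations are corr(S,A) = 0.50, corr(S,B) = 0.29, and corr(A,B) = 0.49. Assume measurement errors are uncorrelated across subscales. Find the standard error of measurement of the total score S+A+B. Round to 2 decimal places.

5.98

Var(total) = 138.86 + 48.4942 = 187.354.
True-score variance = 103.082 + 48.4942 = 151.576, so reliability = 0.8090.
Error variance = 187.354 − 151.576 = 35.7784; SEM = √35.7784 = 5.98.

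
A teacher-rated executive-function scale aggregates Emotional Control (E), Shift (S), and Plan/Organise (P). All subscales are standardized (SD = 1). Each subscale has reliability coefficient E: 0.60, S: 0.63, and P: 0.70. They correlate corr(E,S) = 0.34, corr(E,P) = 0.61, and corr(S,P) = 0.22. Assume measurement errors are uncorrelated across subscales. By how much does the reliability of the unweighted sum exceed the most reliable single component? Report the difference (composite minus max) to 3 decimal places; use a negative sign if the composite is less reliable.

Var(sum) = 3 + 2.34 = 5.34; true-score variance = 1.93 + 2.34 = 4.27; composite reliability = 0.7996.
Max component reliability = 0.7000.
Difference = 0.7996 − 0.7000 = 0.100.

0.100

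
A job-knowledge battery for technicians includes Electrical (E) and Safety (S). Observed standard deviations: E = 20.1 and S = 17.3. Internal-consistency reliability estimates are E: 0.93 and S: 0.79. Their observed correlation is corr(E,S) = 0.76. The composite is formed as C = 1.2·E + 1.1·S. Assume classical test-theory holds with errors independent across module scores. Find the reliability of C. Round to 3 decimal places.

Var(C) = 1.2²·20.1² + 1.1²·17.3² + 2·[1.32·20.1·17.3·0.76] = 943.915 + 697.685 = 1641.6.
With uncorrelated errors the cross-covariances are all true-score covariance, so they carry over unchanged; only the diagonal terms shrink to ρᵢσᵢ².
True-score variance = [1.2²·20.1²·0.93 + 1.1²·17.3²·0.79] + 697.685 = 827.142 + 697.685 = 1524.83.
Reliability = 1524.83 / 1641.6 = 0.929.

0.929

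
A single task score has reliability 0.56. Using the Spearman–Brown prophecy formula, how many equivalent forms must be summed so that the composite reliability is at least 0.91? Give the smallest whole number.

k ≥ ρ*(1−ρ₁)/(ρ₁(1−ρ*)) = 0.91·0.44 / (0.56·0.09) = 7.944.
Smallest integer k = 8.

8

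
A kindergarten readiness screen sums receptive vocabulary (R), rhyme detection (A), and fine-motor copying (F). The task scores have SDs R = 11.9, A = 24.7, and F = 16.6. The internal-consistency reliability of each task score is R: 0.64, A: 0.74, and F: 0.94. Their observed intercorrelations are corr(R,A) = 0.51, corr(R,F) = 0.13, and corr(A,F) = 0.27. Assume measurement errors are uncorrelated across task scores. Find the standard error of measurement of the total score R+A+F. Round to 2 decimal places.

Var(total) = 1027.26 + 572.58 = 1599.84.
True-score variance = 801.123 + 572.58 = 1373.7, so reliability = 0.8587.
Error variance = 1599.84 − 1373.7 = 226.137; SEM = √226.137 = 15.04.

15.04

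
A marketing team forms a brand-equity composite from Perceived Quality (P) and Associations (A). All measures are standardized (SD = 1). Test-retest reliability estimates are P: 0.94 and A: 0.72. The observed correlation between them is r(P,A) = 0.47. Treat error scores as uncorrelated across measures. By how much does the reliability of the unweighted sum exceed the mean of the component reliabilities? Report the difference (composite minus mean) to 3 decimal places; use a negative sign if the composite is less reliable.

Var(sum) = 2 + 0.94 = 2.94; true-score variance = 1.66 + 0.94 = 2.6; composite reliability = 0.8844.
Mean component reliability = 0.8300.
Difference = 0.8844 − 0.8300 = 0.054.

0.054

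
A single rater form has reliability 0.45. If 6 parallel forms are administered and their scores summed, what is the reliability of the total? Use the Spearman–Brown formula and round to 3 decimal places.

ρ_k = kρ / (1 + (k−1)ρ) = 6·0.45 / (1 + 5·0.45) = 2.700 / 3.250 = 0.831.

0.831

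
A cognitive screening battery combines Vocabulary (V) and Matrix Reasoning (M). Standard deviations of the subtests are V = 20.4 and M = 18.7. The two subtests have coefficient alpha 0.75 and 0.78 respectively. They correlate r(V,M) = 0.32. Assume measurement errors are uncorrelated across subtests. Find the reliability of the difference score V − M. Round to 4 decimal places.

Var(V−M) = 20.4² + 18.7² − 2·20.4·18.7·0.32 = 765.85 − 244.147 = 521.703.
Because errors are independent across components, Cov(Tᵢ,Tⱼ) = Cov(Xᵢ,Xⱼ); the off-diagonal part of the true-score variance is the same as above.
True-score variance = [20.4²·0.75 + 18.7²·0.78] − 244.147 = 584.878 − 244.147 = 340.731.
Reliability = 340.731 / 521.703 = 0.6531.

0.6531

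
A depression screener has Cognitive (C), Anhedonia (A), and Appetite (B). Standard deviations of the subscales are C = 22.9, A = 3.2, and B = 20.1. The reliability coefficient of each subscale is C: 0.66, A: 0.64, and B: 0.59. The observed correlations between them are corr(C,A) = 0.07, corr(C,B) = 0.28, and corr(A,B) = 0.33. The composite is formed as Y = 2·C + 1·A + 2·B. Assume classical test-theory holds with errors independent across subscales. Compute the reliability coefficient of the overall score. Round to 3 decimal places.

Var(Y) = 2²·22.9² + 3.2² + 2²·20.1² + 2·[2·22.9·3.2·0.07 + 4·22.9·20.1·0.28 + 2·3.2·20.1·0.33] = 3723.92 + 1136.47 = 4860.39.
With uncorrelated errors the cross-covariances are all true-score covariance, so they carry over unchanged; only the diagonal terms shrink to ρᵢσᵢ².
True-score variance = [2²·22.9²·0.66 + 3.2²·0.64 + 2²·20.1²·0.59] + 1136.47 = 2344.46 + 1136.47 = 3480.93.
Reliability = 3480.93 / 4860.39 = 0.716.

0.716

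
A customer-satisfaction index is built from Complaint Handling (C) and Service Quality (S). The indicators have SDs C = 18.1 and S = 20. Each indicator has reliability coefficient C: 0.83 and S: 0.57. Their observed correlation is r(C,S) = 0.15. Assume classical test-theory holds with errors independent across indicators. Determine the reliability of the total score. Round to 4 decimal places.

0.7277

Var(C+S) = 18.1² + 20² + 2·[18.1·20·0.15] = 727.61 + 108.6 = 836.21.
Under uncorrelated errors the observed covariances equal the true-score covariances, so only the own-variance terms attenuate.
True-score variance = [18.1²·0.83 + 20²·0.57] + 108.6 = 499.916 + 108.6 = 608.516.
Reliability = 608.516 / 836.21 = 0.7277.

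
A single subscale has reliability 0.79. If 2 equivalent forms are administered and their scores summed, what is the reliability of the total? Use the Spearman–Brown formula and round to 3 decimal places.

0.883

ρ_k = kρ / (1 + (k−1)ρ) = 2·0.79 / (1 + 1·0.79) = 1.580 / 1.790 = 0.883.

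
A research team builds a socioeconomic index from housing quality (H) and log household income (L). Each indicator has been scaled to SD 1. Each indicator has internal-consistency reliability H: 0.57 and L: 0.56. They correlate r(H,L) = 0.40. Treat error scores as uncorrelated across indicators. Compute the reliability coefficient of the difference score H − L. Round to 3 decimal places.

Var(H−L) = 1 + 1 − 2·0.40 = 2 − 0.8 = 1.2.
Under uncorrelated errors the observed covariances equal the true-score covariances, so only the own-variance terms attenuate.
True-score variance = [0.57 + 0.56] − 0.8 = 1.13 − 0.8 = 0.33.
Reliability = 0.33 / 1.2 = 0.275.

0.275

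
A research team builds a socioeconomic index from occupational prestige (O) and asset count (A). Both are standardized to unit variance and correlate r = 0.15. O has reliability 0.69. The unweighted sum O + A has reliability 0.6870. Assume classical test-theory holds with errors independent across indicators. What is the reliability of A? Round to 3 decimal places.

Var(O+A) = 2 + 2·0.15 = 2.300.
True-score variance = ρ_O + ρ_A + 2·0.15, so 0.6870 = (0.69 + ρ_A + 0.30) / 2.300.
ρ_A = 0.6870·2.300 − 0.69 − 0.30 = 0.590.

0.590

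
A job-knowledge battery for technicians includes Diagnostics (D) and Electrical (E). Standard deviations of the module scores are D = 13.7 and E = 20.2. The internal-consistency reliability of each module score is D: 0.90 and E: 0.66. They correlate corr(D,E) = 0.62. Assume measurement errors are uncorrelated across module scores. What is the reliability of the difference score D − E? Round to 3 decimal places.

Var(D−E) = 13.7² + 20.2² − 2·13.7·20.2·0.62 = 595.73 − 343.158 = 252.572.
Under uncorrelated errors the observed covariances equal the true-score covariances, so only the own-variance terms attenuate.
True-score variance = [13.7²·0.90 + 20.2²·0.66] − 343.158 = 438.227 − 343.158 = 95.0698.
Reliability = 95.0698 / 252.572 = 0.376.

0.376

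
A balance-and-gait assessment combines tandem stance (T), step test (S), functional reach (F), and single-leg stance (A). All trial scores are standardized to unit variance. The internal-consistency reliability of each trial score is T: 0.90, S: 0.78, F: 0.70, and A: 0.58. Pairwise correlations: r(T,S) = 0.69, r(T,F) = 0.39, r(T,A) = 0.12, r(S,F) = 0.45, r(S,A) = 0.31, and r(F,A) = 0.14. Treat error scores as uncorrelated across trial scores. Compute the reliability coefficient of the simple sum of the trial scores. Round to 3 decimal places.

0.873

Var(T+S+F+A) = 4 + 2·[0.69 + 0.39 + 0.12 + 0.45 + 0.31 + 0.14] = 4 + 4.2 = 8.2.
With uncorrelated errors the cross-covariances are all true-score covariance, so they carry over unchanged; only the diagonal terms shrink to ρᵢσᵢ².
True-score variance = [0.90 + 0.78 + 0.70 + 0.58] + 4.2 = 2.96 + 4.2 = 7.16.
Reliability = 7.16 / 8.2 = 0.873.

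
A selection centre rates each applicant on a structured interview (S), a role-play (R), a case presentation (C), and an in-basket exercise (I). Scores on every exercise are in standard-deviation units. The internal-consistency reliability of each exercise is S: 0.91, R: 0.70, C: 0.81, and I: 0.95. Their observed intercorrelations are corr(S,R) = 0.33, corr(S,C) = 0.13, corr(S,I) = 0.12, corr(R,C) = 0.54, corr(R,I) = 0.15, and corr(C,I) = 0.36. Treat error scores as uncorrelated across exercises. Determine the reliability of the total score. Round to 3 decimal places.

0.913

Var(S+R+C+I) = 4 + 2·[0.33 + 0.13 + 0.12 + 0.54 + 0.15 + 0.36] = 4 + 3.26 = 7.26.
Because errors are independent across components, Cov(Tᵢ,Tⱼ) = Cov(Xᵢ,Xⱼ); the off-diagonal part of the true-score variance is the same as above.
True-score variance = [0.91 + 0.70 + 0.81 + 0.95] + 3.26 = 3.37 + 3.26 = 6.63.
Reliability = 6.63 / 7.26 = 0.913.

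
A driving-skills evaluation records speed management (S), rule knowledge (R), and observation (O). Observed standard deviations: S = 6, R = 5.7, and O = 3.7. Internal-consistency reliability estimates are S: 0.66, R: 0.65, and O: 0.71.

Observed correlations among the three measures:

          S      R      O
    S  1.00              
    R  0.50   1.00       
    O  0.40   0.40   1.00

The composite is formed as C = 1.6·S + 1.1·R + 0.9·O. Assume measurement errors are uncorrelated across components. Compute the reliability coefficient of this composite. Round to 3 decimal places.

0.803

Var(C) = 1.6²·6² + 1.1²·5.7² + 0.9²·3.7² + 2·[1.76·6·5.7·0.50 + 1.44·6·3.7·0.40 + 0.99·5.7·3.7·0.40] = 142.562 + 102.47 = 245.031.
With uncorrelated errors the cross-covariances are all true-score covariance, so they carry over unchanged; only the diagonal terms shrink to ρᵢσᵢ².
True-score variance = [1.6²·6²·0.66 + 1.1²·5.7²·0.65 + 0.9²·3.7²·0.71] + 102.47 = 94.2521 + 102.47 = 196.722.
Reliability = 196.722 / 245.031 = 0.803.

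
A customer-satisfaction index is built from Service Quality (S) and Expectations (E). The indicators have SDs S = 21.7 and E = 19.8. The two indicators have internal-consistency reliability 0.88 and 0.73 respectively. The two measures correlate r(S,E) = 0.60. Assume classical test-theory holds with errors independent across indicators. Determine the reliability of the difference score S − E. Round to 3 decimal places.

Var(S−E) = 21.7² + 19.8² − 2·21.7·19.8·0.60 = 862.93 − 515.592 = 347.338.
Because errors are independent across components, Cov(Tᵢ,Tⱼ) = Cov(Xᵢ,Xⱼ); the off-diagonal part of the true-score variance is the same as above.
True-score variance = [21.7²·0.88 + 19.8²·0.73] − 515.592 = 700.572 − 515.592 = 184.98.
Reliability = 184.98 / 347.338 = 0.533.

0.533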